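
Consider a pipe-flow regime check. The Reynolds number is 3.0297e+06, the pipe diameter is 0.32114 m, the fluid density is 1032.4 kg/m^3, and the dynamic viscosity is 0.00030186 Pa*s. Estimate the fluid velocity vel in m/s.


vel = Re * mu / (rho * D)
vel = 3.0297e+06 * 0.00030186 / (1032.4 * 0.32114)
vel = 2.7584 m/s


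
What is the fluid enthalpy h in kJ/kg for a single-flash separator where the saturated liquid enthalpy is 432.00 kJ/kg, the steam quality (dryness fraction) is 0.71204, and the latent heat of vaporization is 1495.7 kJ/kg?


h = hf + x * hfg
h = 432.00 + 0.71204 * 1495.7
h = 1497.0 kJ/kg


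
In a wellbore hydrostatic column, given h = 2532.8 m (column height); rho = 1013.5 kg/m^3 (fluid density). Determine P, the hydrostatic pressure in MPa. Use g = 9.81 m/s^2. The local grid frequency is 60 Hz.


P = rho * g * h / 1e6
P = 1013.5 * 9.81 * 2532.8 / 1e6
P = 25.182 MPa


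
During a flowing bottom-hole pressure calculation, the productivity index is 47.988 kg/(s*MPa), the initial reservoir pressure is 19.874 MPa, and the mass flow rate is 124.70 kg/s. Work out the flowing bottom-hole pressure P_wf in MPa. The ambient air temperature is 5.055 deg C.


P_wf = P_i - mdot / PI
P_wf = 19.874 - 124.70 / 47.988
P_wf = 17.275 MPa


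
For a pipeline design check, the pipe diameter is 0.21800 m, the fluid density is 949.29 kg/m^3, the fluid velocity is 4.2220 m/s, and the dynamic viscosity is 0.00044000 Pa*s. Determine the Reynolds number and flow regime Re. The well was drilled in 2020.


Step 1: Re = rho*vel*D/mu = 949.29*4.222*0.218/0.00044 = 1.9857e+06
Step 2: Re = 1.9857e+06 > 4000, so flow is turbulent.
Re = 1.9857e+06 (turbulent)


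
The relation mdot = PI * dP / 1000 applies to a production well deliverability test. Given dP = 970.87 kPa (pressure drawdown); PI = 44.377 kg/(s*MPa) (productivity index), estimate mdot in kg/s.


mdot = PI * dP / 1000
mdot = 44.377 * 970.87 / 1000
mdot = 43.084 kg/s


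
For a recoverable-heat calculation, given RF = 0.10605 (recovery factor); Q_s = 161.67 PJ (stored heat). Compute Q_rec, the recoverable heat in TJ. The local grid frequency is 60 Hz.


Q_rec = Q_s * RF
Q_rec = 161.67 * 0.10605
Q_rec = 17.14510 PJ
Convert: 17.14510 PJ * 1000.0 = 17145 TJ
Q_rec = 17145 TJ


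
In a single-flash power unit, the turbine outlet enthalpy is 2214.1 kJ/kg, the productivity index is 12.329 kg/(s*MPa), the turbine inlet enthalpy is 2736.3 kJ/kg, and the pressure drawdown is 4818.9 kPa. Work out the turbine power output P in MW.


Step 1: mdot = PI * dP / 1000 = 12.329 * 4818.9 / 1000 = 59.41222 kg/s
Step 2: P = mdot*(h_in - h_out)/1000 = 59.41222*(2736.3 - 2214.1)/1000 = 31.025 MW
P = 31.025 MW


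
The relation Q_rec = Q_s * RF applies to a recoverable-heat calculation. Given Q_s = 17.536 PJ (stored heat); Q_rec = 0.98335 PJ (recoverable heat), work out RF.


RF = Q_rec / Q_s
RF = 0.98335 / 17.536
RF = 0.056076


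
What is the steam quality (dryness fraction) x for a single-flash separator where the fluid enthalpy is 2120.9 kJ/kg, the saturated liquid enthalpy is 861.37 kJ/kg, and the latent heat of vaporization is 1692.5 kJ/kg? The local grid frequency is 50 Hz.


x = (h - hf) / hfg
x = (2120.9 - 861.37) / 1692.5
x = 0.74418


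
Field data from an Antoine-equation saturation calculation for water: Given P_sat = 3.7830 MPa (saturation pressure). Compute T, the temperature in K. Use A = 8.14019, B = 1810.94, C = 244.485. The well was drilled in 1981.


T = B / (A - log10(P_sat * 760 / 0.101325)) - C
T = 1810.94 / (8.14019 - log10(3.7830 * 760 / 0.101325)) - 244.485
T = 246.6498 deg C
Convert to K: 246.6498 + 273.15 = 519.80 K
T = 519.80 K


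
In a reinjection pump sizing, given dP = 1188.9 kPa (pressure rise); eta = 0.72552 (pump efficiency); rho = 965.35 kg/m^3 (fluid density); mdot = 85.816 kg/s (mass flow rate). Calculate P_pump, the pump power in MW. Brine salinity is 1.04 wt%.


P_pump = mdot * dP / (rho * eta)
P_pump = 85.816 * 1188.9 / (965.35 * 0.72552)
P_pump = 145.6731 kW
Convert: 145.6731 kW * 0.001 = 0.14567 MW
P_pump = 0.14567 MW


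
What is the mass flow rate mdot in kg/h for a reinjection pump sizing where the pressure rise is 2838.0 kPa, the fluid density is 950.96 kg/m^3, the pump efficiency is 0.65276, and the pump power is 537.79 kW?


mdot = P_pump * rho * eta / dP
mdot = 537.79 * 950.96 * 0.65276 / 2838.0
mdot = 117.6295 kg/s
Convert: 117.6295 kg/s * 3600.0 = 4.2347e+05 kg/h
mdot = 4.2347e+05 kg/h


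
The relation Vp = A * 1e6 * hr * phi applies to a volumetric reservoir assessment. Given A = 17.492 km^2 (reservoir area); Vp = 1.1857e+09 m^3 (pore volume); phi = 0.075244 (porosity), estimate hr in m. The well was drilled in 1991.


hr = Vp / (A * 1e6 * phi)
hr = 1.1857e+09 / (17.492 * 1e6 * 0.075244)
hr = 900.87 m


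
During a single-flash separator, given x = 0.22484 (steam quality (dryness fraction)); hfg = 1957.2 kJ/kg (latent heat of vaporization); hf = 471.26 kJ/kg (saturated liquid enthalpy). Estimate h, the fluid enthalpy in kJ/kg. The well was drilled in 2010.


h = hf + x * hfg
h = 471.26 + 0.22484 * 1957.2
h = 911.32 kJ/kg


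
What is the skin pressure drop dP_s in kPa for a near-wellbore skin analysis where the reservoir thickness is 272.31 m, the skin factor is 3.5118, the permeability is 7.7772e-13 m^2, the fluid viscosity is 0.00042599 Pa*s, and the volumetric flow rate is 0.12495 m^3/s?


dP_s = S * q * mu / (2*pi*k*hr) / 1000
dP_s = 3.5118 * 0.12495 * 0.00042599 / (2*pi*7.7772e-13*272.31) / 1000
dP_s = 140.47 kPa


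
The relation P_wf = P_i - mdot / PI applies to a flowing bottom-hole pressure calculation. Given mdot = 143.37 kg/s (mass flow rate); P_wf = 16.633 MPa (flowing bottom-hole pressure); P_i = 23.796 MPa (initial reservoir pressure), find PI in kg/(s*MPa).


PI = mdot / (P_i - P_wf)
PI = 143.37 / (23.796 - 16.633)
PI = 20.015 kg/(s*MPa)


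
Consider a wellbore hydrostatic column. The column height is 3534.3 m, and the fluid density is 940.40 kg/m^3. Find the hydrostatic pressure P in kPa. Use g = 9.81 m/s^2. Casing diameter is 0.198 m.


P = rho * g * h / 1e6
P = 940.40 * 9.81 * 3534.3 / 1e6
P = 32.60506 MPa
Convert: 32.60506 MPa * 1000.0 = 32605 kPa
P = 32605 kPa


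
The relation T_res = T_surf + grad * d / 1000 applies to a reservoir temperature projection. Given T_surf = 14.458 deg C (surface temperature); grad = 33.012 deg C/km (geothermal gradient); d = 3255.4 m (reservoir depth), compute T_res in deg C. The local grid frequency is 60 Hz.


T_res = T_surf + grad * d / 1000
T_res = 14.458 + 33.012 * 3255.4 / 1000
T_res = 121.93 deg C


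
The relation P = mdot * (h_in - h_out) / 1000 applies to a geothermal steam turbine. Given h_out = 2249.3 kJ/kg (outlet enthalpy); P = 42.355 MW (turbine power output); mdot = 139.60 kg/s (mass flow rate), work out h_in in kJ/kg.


h_in = h_out + P * 1000 / mdot
h_in = 2249.3 + 42.355 * 1000 / 139.60
h_in = 2552.7 kJ/kg


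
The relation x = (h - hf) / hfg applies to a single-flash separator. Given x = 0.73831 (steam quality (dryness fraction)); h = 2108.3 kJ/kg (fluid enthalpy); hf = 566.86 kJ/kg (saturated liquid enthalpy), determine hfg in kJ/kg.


hfg = (h - hf) / x
hfg = (2108.3 - 566.86) / 0.73831
hfg = 2087.8 kJ/kg


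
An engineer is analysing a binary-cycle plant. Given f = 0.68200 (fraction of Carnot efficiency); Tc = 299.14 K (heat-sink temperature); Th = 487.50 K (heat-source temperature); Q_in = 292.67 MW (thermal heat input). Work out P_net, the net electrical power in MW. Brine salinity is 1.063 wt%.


Step 1: eta = (1 - Tc/Th)*f = (1 - 299.14/487.5)*0.682 = 0.2635108
Step 2: P_net = eta * Q_in = 0.2635108 * 292.67 = 77.122 MW
P_net = 77.122 MW


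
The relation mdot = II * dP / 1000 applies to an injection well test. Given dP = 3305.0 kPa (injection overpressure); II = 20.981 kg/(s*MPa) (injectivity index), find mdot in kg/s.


mdot = II * dP / 1000
mdot = 20.981 * 3305.0 / 1000
mdot = 69.342 kg/s


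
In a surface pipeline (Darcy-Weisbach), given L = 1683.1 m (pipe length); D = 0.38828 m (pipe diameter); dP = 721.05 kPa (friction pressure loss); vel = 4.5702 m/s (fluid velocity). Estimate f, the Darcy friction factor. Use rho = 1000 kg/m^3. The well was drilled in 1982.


f = dP*1000 / ((L/D)*(rho*vel^2/2))
f = 721.05*1000 / ((1683.1/0.38828)*(1000*4.5702^2/2))
f = 0.015928


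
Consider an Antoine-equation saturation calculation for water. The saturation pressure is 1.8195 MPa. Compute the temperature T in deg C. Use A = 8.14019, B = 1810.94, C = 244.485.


T = B / (A - log10(P_sat * 760 / 0.101325)) - C
T = 1810.94 / (8.14019 - log10(1.8195 * 760 / 0.101325)) - 244.485
T = 207.67 deg C


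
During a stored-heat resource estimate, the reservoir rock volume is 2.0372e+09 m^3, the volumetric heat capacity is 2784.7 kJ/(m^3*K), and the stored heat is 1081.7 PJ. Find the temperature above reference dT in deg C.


dT = Q_s * 1e12 / (Vr * rhoc)
dT = 1081.7 * 1e12 / (2.0372e+09 * 2784.7)
dT = 190.6754 K
Convert (temperature difference, 1 K = 1 deg C): 190.6754 K = 190.6754 deg C
dT = 190.68 deg C


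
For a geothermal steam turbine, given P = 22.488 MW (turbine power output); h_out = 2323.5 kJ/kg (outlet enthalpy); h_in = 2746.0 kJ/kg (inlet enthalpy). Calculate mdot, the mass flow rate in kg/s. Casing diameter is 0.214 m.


mdot = P * 1000 / (h_in - h_out)
mdot = 22.488 * 1000 / (2746.0 - 2323.5)
mdot = 53.226 kg/s


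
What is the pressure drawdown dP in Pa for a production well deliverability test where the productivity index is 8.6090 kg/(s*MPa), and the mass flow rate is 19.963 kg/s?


dP = mdot * 1000 / PI
dP = 19.963 * 1000 / 8.6090
dP = 2318.852 kPa
Convert: 2318.852 kPa * 1000.0 = 2.3189e+06 Pa
dP = 2.3189e+06 Pa


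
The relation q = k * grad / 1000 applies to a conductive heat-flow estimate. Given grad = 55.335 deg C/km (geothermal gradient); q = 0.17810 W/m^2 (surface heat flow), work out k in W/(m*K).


k = q * 1000 / grad
k = 0.17810 * 1000 / 55.335
k = 3.2186 W/(m*K)


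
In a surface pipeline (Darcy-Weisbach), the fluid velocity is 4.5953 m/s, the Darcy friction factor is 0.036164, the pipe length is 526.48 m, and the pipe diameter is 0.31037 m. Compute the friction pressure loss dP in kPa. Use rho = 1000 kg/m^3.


dP = f * (L/D) * (rho*vel^2/2) / 1000
dP = 0.036164 * (526.48/0.31037) * (1000*4.5953^2/2) / 1000
dP = 647.70 kPa


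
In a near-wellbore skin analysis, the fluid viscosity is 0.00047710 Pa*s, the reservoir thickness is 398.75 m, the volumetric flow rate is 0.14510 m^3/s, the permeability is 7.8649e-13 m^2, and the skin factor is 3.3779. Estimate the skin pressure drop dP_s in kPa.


dP_s = S * q * mu / (2*pi*k*hr) / 1000
dP_s = 3.3779 * 0.14510 * 0.00047710 / (2*pi*7.8649e-13*398.75) / 1000
dP_s = 118.67 kPa


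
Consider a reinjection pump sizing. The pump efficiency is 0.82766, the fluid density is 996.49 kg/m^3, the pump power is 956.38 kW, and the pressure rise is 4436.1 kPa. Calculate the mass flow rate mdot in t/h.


mdot = P_pump * rho * eta / dP
mdot = 956.38 * 996.49 * 0.82766 / 4436.1
mdot = 177.8091 kg/s
Convert: 177.8091 kg/s * 3.6 = 640.11 t/h
mdot = 640.11 t/h


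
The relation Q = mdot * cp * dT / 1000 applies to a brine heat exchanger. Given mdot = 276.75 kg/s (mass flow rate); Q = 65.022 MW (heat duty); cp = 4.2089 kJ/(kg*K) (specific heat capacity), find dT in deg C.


dT = Q * 1000 / (mdot * cp)
dT = 65.022 * 1000 / (276.75 * 4.2089)
dT = 55.82183 K
Convert (temperature difference, 1 K = 1 deg C): 55.82183 K = 55.82183 deg C
dT = 55.822 deg C


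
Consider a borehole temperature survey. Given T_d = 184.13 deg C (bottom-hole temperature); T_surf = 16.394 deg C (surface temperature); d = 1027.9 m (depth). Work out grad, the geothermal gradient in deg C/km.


grad = (T_d - T_surf) / d * 1000
grad = (184.13 - 16.394) / 1027.9 * 1000
grad = 163.18 deg C/km


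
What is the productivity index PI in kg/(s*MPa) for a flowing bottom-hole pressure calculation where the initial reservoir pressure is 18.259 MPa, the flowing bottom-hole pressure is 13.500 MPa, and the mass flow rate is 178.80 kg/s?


PI = mdot / (P_i - P_wf)
PI = 178.80 / (18.259 - 13.500)
PI = 37.571 kg/(s*MPa)


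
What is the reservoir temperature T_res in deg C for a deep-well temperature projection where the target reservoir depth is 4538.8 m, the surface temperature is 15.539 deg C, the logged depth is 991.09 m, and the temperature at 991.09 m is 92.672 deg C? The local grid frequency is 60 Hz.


Step 1: grad = (T_d1 - T_surf)/d1 * 1000 = (92.672 - 15.539)/991.09 * 1000 = 77.82643 deg C/km
Step 2: T_res = T_surf + grad*d2/1000 = 15.539 + 77.82643*4538.8/1000 = 368.78 deg C
T_res = 368.78 deg C


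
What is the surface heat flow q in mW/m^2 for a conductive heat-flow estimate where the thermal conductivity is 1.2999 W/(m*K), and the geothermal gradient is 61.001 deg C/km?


q = k * grad / 1000
q = 1.2999 * 61.001 / 1000
q = 0.07929520 W/m^2
Convert: 0.07929520 W/m^2 * 1000.0 = 79.295 mW/m^2
q = 79.295 mW/m^2


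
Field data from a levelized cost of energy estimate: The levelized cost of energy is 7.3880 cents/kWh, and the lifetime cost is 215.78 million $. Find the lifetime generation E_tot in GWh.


E_tot = C_tot / LCOE * 100
E_tot = 215.78 / 7.3880 * 100
E_tot = 2920.7 GWh


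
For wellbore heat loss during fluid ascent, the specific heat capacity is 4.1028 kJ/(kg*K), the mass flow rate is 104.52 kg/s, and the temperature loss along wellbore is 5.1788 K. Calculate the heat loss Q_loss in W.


Q_loss = mdot * cp * dT
Q_loss = 104.52 * 4.1028 * 5.1788
Q_loss = 2220.797 kW
Convert: 2220.797 kW * 1000.0 = 2.2208e+06 W
Q_loss = 2.2208e+06 W


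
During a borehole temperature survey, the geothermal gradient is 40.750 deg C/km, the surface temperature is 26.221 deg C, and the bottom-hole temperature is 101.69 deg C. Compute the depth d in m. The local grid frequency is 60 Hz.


d = (T_d - T_surf) / grad * 1000
d = (101.69 - 26.221) / 40.750 * 1000
d = 1852.0 m


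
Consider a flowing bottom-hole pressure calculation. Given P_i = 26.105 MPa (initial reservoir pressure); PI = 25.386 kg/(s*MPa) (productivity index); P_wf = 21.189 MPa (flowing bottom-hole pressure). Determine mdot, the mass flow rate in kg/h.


mdot = (P_i - P_wf) * PI
mdot = (26.105 - 21.189) * 25.386
mdot = 124.7976 kg/s
Convert: 124.7976 kg/s * 3600.0 = 4.4927e+05 kg/h
mdot = 4.4927e+05 kg/h


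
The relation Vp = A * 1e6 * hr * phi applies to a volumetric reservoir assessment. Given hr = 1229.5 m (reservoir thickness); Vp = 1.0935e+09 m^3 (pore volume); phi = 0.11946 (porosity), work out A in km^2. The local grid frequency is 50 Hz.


A = Vp / (1e6 * hr * phi)
A = 1.0935e+09 / (1e6 * 1229.5 * 0.11946)
A = 7.4451 km^2


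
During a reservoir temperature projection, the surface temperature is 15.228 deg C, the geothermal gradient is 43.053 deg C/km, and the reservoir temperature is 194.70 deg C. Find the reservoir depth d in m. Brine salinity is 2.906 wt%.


d = (T_res - T_surf) / grad * 1000
d = (194.70 - 15.228) / 43.053 * 1000
d = 4168.6 m


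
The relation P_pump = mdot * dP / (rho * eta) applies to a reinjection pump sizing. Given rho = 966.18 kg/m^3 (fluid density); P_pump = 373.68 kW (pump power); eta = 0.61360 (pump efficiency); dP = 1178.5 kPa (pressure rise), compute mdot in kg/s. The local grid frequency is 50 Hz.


mdot = P_pump * rho * eta / dP
mdot = 373.68 * 966.18 * 0.61360 / 1178.5
mdot = 187.98 kg/s


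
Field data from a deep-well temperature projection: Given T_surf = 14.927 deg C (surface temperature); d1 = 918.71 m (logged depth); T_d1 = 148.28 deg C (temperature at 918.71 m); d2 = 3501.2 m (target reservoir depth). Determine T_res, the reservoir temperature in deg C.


Step 1: grad = (T_d1 - T_surf)/d1 * 1000 = (148.28 - 14.927)/918.71 * 1000 = 145.1524 deg C/km
Step 2: T_res = T_surf + grad*d2/1000 = 14.927 + 145.1524*3501.2/1000 = 523.13 deg C
T_res = 523.13 deg C


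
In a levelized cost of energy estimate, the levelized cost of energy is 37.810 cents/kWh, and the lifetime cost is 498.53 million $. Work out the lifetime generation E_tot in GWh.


E_tot = C_tot / LCOE * 100
E_tot = 498.53 / 37.810 * 100
E_tot = 1318.5 GWh


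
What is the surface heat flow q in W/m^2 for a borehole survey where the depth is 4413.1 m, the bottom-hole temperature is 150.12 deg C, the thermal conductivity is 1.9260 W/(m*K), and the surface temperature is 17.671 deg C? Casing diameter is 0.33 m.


Step 1: grad = (T_d - T_surf)/d * 1000 = (150.12 - 17.671)/4413.1 * 1000 = 30.01269 deg C/km
Step 2: q = k * grad / 1000 = 1.926 * 30.01269 / 1000 = 0.057804 W/m^2
q = 0.057804 W/m^2


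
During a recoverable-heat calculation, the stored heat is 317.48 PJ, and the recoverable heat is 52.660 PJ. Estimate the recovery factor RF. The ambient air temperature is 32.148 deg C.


RF = Q_rec / Q_s
RF = 52.660 / 317.48
RF = 0.16587


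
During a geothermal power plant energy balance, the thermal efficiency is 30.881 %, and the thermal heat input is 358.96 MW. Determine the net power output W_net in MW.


W_net = eta / 100 * Q_in
W_net = 30.881 / 100 * 358.96
W_net = 110.85 MW


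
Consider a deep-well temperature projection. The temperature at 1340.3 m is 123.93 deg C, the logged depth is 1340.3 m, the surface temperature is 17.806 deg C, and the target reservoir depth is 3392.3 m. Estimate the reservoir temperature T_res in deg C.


Step 1: grad = (T_d1 - T_surf)/d1 * 1000 = (123.93 - 17.806)/1340.3 * 1000 = 79.17929 deg C/km
Step 2: T_res = T_surf + grad*d2/1000 = 17.806 + 79.17929*3392.3/1000 = 286.41 deg C
T_res = 286.41 deg C


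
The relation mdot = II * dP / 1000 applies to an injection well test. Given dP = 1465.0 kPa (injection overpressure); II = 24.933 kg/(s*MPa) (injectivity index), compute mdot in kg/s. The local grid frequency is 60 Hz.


mdot = II * dP / 1000
mdot = 24.933 * 1465.0 / 1000
mdot = 36.527 kg/s


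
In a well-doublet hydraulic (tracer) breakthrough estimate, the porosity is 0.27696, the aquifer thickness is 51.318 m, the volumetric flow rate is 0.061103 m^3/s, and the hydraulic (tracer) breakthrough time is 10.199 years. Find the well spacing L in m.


L = sqrt(t_bt*365.25*86400*3*Qv / (pi*hr*phi))
L = sqrt(10.199*365.25*86400*3*0.061103 / (pi*51.318*0.27696))
L = 1149.5 m


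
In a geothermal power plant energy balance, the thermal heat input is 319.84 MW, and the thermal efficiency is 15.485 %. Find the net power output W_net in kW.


W_net = eta / 100 * Q_in
W_net = 15.485 / 100 * 319.84
W_net = 49.52722 MW
Convert: 49.52722 MW * 1000.0 = 49527 kW
W_net = 49527 kW


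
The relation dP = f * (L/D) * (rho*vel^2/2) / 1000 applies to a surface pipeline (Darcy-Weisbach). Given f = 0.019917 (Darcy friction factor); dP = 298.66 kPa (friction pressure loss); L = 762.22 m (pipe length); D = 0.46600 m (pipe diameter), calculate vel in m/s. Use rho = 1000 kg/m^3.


vel = sqrt(dP*1000*2*D / (f*L*rho))
vel = sqrt(298.66*1000*2*0.46600 / (0.019917*762.22*1000))
vel = 4.2820 m/s


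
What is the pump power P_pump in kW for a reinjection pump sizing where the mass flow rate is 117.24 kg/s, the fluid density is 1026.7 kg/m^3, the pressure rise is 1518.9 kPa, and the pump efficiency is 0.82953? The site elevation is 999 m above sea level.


P_pump = mdot * dP / (rho * eta)
P_pump = 117.24 * 1518.9 / (1026.7 * 0.82953)
P_pump = 209.09 kW


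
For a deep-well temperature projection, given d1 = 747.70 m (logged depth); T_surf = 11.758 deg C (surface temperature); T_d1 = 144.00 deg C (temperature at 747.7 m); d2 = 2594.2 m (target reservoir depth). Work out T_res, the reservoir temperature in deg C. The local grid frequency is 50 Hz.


Step 1: grad = (T_d1 - T_surf)/d1 * 1000 = (144.0 - 11.758)/747.7 * 1000 = 176.8651 deg C/km
Step 2: T_res = T_surf + grad*d2/1000 = 11.758 + 176.8651*2594.2/1000 = 470.58 deg C
T_res = 470.58 deg C


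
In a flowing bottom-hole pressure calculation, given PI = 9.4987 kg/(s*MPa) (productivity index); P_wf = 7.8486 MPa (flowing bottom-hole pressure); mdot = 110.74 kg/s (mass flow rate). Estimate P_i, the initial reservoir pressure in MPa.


P_i = P_wf + mdot / PI
P_i = 7.8486 + 110.74 / 9.4987
P_i = 19.507 MPa


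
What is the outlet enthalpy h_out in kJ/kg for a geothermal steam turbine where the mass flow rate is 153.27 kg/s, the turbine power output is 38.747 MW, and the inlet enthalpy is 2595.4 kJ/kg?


h_out = h_in - P * 1000 / mdot
h_out = 2595.4 - 38.747 * 1000 / 153.27
h_out = 2342.6 kJ/kg


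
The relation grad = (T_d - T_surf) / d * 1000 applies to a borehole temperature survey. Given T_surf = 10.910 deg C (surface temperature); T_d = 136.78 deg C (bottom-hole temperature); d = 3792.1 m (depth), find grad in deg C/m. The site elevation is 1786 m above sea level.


grad = (T_d - T_surf) / d * 1000
grad = (136.78 - 10.910) / 3792.1 * 1000
grad = 33.19269 deg C/km
Convert: 33.19269 deg C/km * 0.001 = 0.033193 deg C/m
grad = 0.033193 deg C/m


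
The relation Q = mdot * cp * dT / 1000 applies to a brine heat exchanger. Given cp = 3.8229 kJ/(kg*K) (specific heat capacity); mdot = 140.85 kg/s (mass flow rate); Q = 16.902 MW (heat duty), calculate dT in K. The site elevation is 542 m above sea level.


dT = Q * 1000 / (mdot * cp)
dT = 16.902 * 1000 / (140.85 * 3.8229)
dT = 31.390 K


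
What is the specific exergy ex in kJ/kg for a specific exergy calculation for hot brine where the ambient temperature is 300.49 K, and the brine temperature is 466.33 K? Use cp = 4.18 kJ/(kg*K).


ex = cp * ((T_b - T_0) - T_0 * ln(T_b/T_0))
ex = 4.18 * ((466.33 - 300.49) - 300.49 * ln(466.33/300.49))
ex = 141.20 kJ/kg


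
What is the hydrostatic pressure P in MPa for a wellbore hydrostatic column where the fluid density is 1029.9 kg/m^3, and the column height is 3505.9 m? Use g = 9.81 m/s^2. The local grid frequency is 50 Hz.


P = rho * g * h / 1e6
P = 1029.9 * 9.81 * 3505.9 / 1e6
P = 35.421 MPa


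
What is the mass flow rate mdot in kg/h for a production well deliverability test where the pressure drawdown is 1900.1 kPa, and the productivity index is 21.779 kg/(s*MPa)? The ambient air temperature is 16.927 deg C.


mdot = PI * dP / 1000
mdot = 21.779 * 1900.1 / 1000
mdot = 41.38228 kg/s
Convert: 41.38228 kg/s * 3600.0 = 1.4898e+05 kg/h
mdot = 1.4898e+05 kg/h


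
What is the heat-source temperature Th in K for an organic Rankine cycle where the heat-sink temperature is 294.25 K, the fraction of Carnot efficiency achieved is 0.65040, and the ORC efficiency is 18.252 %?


Th = Tc / (1 - (eta_orc/100)/f)
Th = 294.25 / (1 - (18.252/100)/0.65040)
Th = 409.04 K


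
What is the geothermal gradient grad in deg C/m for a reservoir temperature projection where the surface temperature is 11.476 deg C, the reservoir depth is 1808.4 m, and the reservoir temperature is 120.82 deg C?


grad = (T_res - T_surf) / d * 1000
grad = (120.82 - 11.476) / 1808.4 * 1000
grad = 60.46450 deg C/km
Convert: 60.46450 deg C/km * 0.001 = 0.060465 deg C/m
grad = 0.060465 deg C/m


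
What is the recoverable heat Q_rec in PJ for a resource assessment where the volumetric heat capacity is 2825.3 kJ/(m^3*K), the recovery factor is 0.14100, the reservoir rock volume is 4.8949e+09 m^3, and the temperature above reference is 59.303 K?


Step 1: Q_s = Vr*rhoc*dT/1e12 = 4.8949e+09*2825.3*59.303/1e12 = 820.1345 PJ
Step 2: Q_rec = Q_s * RF = 820.1345 * 0.141 = 115.64 PJ
Q_rec = 115.64 PJ


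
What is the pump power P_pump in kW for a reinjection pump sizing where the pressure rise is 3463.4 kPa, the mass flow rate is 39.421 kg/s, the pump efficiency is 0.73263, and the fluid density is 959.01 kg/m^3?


P_pump = mdot * dP / (rho * eta)
P_pump = 39.421 * 3463.4 / (959.01 * 0.73263)
P_pump = 194.32 kW


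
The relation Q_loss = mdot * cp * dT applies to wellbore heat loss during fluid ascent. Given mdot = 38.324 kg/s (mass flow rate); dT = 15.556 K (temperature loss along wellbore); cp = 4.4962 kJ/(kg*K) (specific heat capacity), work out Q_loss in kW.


Q_loss = mdot * cp * dT
Q_loss = 38.324 * 4.4962 * 15.556
Q_loss = 2680.5 kW


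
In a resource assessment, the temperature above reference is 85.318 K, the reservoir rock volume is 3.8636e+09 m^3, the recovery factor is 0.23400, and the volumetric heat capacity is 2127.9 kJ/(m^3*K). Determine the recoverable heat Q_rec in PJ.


Step 1: Q_s = Vr*rhoc*dT/1e12 = 3.8636e+09*2127.9*85.318/1e12 = 701.4295 PJ
Step 2: Q_rec = Q_s * RF = 701.4295 * 0.234 = 164.13 PJ
Q_rec = 164.13 PJ


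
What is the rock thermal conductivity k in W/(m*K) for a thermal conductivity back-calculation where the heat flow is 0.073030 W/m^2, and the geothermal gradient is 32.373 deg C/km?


k = q / (grad / 1000)
k = 0.073030 / (32.373 / 1000)
k = 2.2559 W/(m*K)


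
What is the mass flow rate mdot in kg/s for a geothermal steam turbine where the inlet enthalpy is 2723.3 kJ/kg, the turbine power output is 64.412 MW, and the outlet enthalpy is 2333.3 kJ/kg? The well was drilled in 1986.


mdot = P * 1000 / (h_in - h_out)
mdot = 64.412 * 1000 / (2723.3 - 2333.3)
mdot = 165.16 kg/s


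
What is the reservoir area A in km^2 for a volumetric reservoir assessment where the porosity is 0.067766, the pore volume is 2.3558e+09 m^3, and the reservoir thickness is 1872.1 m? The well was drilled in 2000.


A = Vp / (1e6 * hr * phi)
A = 2.3558e+09 / (1e6 * 1872.1 * 0.067766)
A = 18.569 km^2


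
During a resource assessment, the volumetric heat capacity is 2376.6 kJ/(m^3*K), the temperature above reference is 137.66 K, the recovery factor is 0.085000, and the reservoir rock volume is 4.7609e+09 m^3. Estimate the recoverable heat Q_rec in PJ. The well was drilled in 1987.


Step 1: Q_s = Vr*rhoc*dT/1e12 = 4.7609e+09*2376.6*137.66/1e12 = 1557.589 PJ
Step 2: Q_rec = Q_s * RF = 1557.589 * 0.085 = 132.40 PJ
Q_rec = 132.40 PJ


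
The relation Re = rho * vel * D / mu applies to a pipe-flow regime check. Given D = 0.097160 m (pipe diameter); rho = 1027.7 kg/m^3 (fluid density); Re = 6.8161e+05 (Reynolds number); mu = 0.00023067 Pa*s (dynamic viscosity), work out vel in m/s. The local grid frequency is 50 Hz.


vel = Re * mu / (rho * D)
vel = 6.8161e+05 * 0.00023067 / (1027.7 * 0.097160)
vel = 1.5746 m/s


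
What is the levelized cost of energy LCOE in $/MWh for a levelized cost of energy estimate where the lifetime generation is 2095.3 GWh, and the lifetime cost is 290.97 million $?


LCOE = C_tot / E_tot * 100
LCOE = 290.97 / 2095.3 * 100
LCOE = 13.88679 cents/kWh
Convert: 13.88679 cents/kWh * 10.0 = 138.87 $/MWh
LCOE = 138.87 $/MWh


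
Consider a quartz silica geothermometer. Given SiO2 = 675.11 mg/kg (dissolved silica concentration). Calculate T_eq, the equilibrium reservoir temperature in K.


T_eq = 1309 / (5.19 - log10(SiO2)) - 273.15
T_eq = 1309 / (5.19 - log10(675.11)) - 273.15
T_eq = 281.3641 deg C
Convert to K: 281.3641 + 273.15 = 554.51 K
T_eq = 554.51 K


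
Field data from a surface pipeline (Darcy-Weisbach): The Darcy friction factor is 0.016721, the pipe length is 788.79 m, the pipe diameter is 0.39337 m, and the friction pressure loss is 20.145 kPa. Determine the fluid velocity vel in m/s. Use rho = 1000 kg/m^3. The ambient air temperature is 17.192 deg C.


vel = sqrt(dP*1000*2*D / (f*L*rho))
vel = sqrt(20.145*1000*2*0.39337 / (0.016721*788.79*1000))
vel = 1.0962 m/s


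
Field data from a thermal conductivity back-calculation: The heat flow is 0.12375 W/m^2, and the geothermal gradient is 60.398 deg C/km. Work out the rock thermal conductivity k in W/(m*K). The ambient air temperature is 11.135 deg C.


k = q / (grad / 1000)
k = 0.12375 / (60.398 / 1000)
k = 2.0489 W/(m*K)


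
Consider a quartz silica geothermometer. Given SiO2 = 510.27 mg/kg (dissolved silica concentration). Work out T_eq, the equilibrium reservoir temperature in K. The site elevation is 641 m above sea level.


T_eq = 1309 / (5.19 - log10(SiO2)) - 273.15
T_eq = 1309 / (5.19 - log10(510.27)) - 273.15
T_eq = 254.2048 deg C
Convert to K: 254.2048 + 273.15 = 527.35 K
T_eq = 527.35 K


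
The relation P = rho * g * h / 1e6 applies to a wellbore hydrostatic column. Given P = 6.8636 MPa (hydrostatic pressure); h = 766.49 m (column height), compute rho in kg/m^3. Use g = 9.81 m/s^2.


rho = P * 1e6 / (g * h)
rho = 6.8636 * 1e6 / (9.81 * 766.49)
rho = 912.80 kg/m^3


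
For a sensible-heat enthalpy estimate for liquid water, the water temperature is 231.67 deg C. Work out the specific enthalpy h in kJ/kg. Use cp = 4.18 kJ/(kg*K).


h = cp * T
h = 4.18 * 231.67
h = 968.38 kJ/kg


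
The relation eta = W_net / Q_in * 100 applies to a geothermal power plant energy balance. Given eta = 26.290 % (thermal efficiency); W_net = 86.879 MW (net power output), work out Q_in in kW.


Q_in = W_net / (eta / 100)
Q_in = 86.879 / (26.290 / 100)
Q_in = 330.4641 MW
Convert: 330.4641 MW * 1000.0 = 3.3046e+05 kW
Q_in = 3.3046e+05 kW


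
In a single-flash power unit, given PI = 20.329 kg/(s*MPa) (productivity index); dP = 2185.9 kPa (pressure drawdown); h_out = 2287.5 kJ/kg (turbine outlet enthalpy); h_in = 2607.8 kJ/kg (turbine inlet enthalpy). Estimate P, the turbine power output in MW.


Step 1: mdot = PI * dP / 1000 = 20.329 * 2185.9 / 1000 = 44.43716 kg/s
Step 2: P = mdot*(h_in - h_out)/1000 = 44.43716*(2607.8 - 2287.5)/1000 = 14.233 MW
P = 14.233 MW


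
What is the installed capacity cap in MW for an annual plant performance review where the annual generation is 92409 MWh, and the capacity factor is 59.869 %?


cap = E_a / (CF/100 * 8760)
cap = 92409 / (59.869/100 * 8760)
cap = 17.620 MW


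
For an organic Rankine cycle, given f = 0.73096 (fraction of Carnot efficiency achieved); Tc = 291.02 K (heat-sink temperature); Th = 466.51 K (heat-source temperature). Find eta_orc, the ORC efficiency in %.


eta_orc = (1 - Tc/Th) * f * 100
eta_orc = (1 - 291.02/466.51) * 0.73096 * 100
eta_orc = 27.497 %


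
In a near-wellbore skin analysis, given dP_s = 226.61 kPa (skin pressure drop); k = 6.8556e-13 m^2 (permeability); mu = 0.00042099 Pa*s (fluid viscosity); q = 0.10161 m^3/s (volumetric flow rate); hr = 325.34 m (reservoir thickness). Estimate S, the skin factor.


S = dP_s * 1000 * 2*pi*k*hr / (q*mu)
S = 226.61 * 1000 * 2*pi*6.8556e-13*325.34 / (0.10161*0.00042099)
S = 7.4239


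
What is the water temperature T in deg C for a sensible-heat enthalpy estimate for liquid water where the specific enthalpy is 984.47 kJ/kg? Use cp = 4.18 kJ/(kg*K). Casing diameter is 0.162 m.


T = h / cp
T = 984.47 / 4.18
T = 235.52 deg C


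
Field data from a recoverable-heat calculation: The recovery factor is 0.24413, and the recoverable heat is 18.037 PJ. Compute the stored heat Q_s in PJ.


Q_s = Q_rec / RF
Q_s = 18.037 / 0.24413
Q_s = 73.883 PJ


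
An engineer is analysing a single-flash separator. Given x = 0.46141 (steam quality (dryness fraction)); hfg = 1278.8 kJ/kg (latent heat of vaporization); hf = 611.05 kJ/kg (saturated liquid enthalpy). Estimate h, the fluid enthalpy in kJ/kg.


h = hf + x * hfg
h = 611.05 + 0.46141 * 1278.8
h = 1201.1 kJ/kg


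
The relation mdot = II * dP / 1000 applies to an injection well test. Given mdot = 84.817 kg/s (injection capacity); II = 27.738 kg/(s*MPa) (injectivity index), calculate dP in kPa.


dP = mdot * 1000 / II
dP = 84.817 * 1000 / 27.738
dP = 3057.8 kPa


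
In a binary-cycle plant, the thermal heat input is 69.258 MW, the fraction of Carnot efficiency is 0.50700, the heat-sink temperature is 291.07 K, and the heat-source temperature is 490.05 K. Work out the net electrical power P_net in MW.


Step 1: eta = (1 - Tc/Th)*f = (1 - 291.07/490.05)*0.507 = 0.2058624
Step 2: P_net = eta * Q_in = 0.2058624 * 69.258 = 14.258 MW
P_net = 14.258 MW


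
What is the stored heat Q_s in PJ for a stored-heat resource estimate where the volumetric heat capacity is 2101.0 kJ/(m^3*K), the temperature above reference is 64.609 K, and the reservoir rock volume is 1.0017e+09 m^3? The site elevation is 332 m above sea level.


Q_s = Vr * rhoc * dT / 1e12
Q_s = 1.0017e+09 * 2101.0 * 64.609 / 1e12
Q_s = 135.97 PJ


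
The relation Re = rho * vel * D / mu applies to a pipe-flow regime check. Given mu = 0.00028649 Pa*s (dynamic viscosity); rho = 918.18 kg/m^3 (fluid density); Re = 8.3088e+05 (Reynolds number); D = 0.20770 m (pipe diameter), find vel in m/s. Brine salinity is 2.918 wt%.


vel = Re * mu / (rho * D)
vel = 8.3088e+05 * 0.00028649 / (918.18 * 0.20770)
vel = 1.2482 m/s


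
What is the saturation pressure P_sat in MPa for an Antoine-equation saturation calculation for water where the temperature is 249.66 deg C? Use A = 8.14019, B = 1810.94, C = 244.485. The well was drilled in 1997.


P_sat = 10^(A - B/(C + T)) / 760 * 0.101325
P_sat = 10^(8.14019 - 1810.94/(244.485 + 249.66)) / 760 * 0.101325
P_sat = 3.9838 MPa


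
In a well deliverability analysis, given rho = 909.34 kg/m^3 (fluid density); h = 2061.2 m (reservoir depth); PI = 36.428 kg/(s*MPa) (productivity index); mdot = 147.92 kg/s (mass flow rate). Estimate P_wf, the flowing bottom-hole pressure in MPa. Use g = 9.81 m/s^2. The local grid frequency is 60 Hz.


Step 1: P_i = rho*g*h/1e6 = 909.34*9.81*2061.2/1e6 = 18.38719 MPa
Step 2: P_wf = P_i - mdot/PI = 18.38719 - 147.92/36.428 = 14.327 MPa
P_wf = 14.327 MPa


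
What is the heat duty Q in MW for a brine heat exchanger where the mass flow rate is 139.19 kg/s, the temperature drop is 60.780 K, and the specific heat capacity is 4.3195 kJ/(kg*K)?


Q = mdot * cp * dT / 1000
Q = 139.19 * 4.3195 * 60.780 / 1000
Q = 36.543 MW


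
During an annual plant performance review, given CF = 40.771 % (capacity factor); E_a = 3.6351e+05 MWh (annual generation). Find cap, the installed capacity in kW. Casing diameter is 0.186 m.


cap = E_a / (CF/100 * 8760)
cap = 3.6351e+05 / (40.771/100 * 8760)
cap = 101.7796 MW
Convert: 101.7796 MW * 1000.0 = 1.0178e+05 kW
cap = 1.0178e+05 kW


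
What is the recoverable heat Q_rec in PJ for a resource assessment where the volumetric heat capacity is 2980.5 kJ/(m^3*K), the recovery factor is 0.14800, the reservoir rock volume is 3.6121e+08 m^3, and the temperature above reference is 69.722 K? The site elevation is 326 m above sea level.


Step 1: Q_s = Vr*rhoc*dT/1e12 = 3.6121e+08*2980.5*69.722/1e12 = 75.06176 PJ
Step 2: Q_rec = Q_s * RF = 75.06176 * 0.148 = 11.109 PJ
Q_rec = 11.109 PJ


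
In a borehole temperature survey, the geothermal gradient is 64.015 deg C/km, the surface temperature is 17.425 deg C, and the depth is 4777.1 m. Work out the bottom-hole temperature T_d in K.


T_d = T_surf + grad * d / 1000
T_d = 17.425 + 64.015 * 4777.1 / 1000
T_d = 323.2311 deg C
Convert to K: 323.2311 + 273.15 = 596.38 K
T_d = 596.38 K


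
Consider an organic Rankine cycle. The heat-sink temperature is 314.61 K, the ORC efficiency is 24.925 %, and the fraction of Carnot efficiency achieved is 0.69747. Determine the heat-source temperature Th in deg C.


Th = Tc / (1 - (eta_orc/100)/f)
Th = 314.61 / (1 - (24.925/100)/0.69747)
Th = 489.5610 K
Convert to deg C: 489.5610 - 273.15 = 216.41 deg C
Th = 216.41 deg C


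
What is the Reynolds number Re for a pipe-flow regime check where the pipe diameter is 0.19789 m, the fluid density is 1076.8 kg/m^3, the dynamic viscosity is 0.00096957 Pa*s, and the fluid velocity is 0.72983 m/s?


Re = rho * vel * D / mu
Re = 1076.8 * 0.72983 * 0.19789 / 0.00096957
Re = 1.6040e+05


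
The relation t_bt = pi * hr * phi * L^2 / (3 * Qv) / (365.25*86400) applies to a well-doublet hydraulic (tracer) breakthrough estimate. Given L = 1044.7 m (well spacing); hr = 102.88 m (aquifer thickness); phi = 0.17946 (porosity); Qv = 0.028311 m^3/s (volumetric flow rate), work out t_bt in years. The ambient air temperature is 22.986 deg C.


t_bt = pi * hr * phi * L^2 / (3 * Qv) / (365.25*86400)
t_bt = pi * 102.88 * 0.17946 * 1044.7^2 / (3 * 0.028311) / (365.25*86400)
t_bt = 23.618 years


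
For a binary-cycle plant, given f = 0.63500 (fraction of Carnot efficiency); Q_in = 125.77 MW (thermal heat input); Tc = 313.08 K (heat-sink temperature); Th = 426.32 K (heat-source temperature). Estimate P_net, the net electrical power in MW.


Step 1: eta = (1 - Tc/Th)*f = (1 - 313.08/426.32)*0.635 = 0.1686700
Step 2: P_net = eta * Q_in = 0.1686700 * 125.77 = 21.214 MW
P_net = 21.214 MW


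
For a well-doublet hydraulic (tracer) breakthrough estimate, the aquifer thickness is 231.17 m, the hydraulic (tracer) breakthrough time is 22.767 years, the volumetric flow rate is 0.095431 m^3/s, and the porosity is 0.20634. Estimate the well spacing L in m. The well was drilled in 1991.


L = sqrt(t_bt*365.25*86400*3*Qv / (pi*hr*phi))
L = sqrt(22.767*365.25*86400*3*0.095431 / (pi*231.17*0.20634))
L = 1171.6 m


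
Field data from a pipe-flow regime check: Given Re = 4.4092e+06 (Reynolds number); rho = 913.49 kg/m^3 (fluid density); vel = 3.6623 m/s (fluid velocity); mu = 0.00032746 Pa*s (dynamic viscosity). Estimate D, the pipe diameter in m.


D = Re * mu / (rho * vel)
D = 4.4092e+06 * 0.00032746 / (913.49 * 3.6623)
D = 0.43158 m


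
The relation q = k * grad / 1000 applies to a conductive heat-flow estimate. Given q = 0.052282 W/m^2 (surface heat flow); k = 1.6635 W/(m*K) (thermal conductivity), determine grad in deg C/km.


grad = q * 1000 / k
grad = 0.052282 * 1000 / 1.6635
grad = 31.429 deg C/km


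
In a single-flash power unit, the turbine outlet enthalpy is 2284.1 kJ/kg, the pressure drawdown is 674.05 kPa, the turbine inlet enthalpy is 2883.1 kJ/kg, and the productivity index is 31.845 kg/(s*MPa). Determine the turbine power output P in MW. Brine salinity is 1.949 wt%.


Step 1: mdot = PI * dP / 1000 = 31.845 * 674.05 / 1000 = 21.46512 kg/s
Step 2: P = mdot*(h_in - h_out)/1000 = 21.46512*(2883.1 - 2284.1)/1000 = 12.858 MW
P = 12.858 MW


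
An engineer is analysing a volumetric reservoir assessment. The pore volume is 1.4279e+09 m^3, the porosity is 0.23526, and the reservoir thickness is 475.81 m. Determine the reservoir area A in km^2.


A = Vp / (1e6 * hr * phi)
A = 1.4279e+09 / (1e6 * 475.81 * 0.23526)
A = 12.756 km^2


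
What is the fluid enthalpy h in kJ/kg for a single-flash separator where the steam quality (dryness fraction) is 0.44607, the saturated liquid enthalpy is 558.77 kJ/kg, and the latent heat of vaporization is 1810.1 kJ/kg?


h = hf + x * hfg
h = 558.77 + 0.44607 * 1810.1
h = 1366.2 kJ/kg


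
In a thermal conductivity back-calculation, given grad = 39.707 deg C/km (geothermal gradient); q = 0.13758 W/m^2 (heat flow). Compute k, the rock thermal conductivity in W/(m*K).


k = q / (grad / 1000)
k = 0.13758 / (39.707 / 1000)
k = 3.4649 W/(m*K)


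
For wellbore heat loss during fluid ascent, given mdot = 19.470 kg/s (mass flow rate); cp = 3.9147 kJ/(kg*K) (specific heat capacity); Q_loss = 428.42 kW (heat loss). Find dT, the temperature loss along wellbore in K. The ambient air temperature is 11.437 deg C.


dT = Q_loss / (mdot * cp)
dT = 428.42 / (19.470 * 3.9147)
dT = 5.6209 K


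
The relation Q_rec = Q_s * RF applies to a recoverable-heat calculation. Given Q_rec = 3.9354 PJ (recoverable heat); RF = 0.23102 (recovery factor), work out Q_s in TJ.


Q_s = Q_rec / RF
Q_s = 3.9354 / 0.23102
Q_s = 17.03489 PJ
Convert: 17.03489 PJ * 1000.0 = 17035 TJ
Q_s = 17035 TJ


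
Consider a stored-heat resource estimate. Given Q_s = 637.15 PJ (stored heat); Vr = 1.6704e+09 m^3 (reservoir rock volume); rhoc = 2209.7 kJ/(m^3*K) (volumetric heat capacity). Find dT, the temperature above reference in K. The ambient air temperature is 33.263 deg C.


dT = Q_s * 1e12 / (Vr * rhoc)
dT = 637.15 * 1e12 / (1.6704e+09 * 2209.7)
dT = 172.62 K


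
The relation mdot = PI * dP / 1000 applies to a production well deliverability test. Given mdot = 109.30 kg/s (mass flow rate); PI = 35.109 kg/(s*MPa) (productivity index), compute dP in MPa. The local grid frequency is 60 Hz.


dP = mdot * 1000 / PI
dP = 109.30 * 1000 / 35.109
dP = 3113.162 kPa
Convert: 3113.162 kPa * 0.001 = 3.1132 MPa
dP = 3.1132 MPa
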